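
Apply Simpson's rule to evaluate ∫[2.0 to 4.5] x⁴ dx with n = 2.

f(x) = x⁴
a = 2.0, b = 4.5, n = 2
h = (b - a)/n = 1.250000

Simpson's rule: (h/3)[f(x₀) + 4f(x₁) + 2f(x₂) + ... + f(xₙ)]

x_0 = 2.0000, f(x_0) = 16.000000, coefficient = 1
x_1 = 3.2500, f(x_1) = 111.566406, coefficient = 4
x_2 = 4.5000, f(x_2) = 410.062500, coefficient = 1

I ≈ (1.250000/3) × 872.328125 = 363.470052
Exact value: 362.656250
Error: 0.813802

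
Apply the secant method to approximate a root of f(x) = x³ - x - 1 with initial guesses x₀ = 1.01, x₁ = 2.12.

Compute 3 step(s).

f(x) = x³ - x - 1
x₀ = 1.01, x₁ = 2.12

Secant formula: x_{n+1} = x_n - f(x_n)(x_n - x_{n-1})/(f(x_n) - f(x_{n-1}))

Iteration 1:
  f(1.010000) = -0.979699
  f(2.120000) = 6.408128
  x_2 = 2.120000 - 6.408128×(2.120000 - 1.010000)/(6.408128 - (-0.979699))
       = 1.157197
Iteration 2:
  f(2.120000) = 6.408128
  f(1.157197) = -0.607589
  x_3 = 1.157197 - (-0.607589)×(1.157197 - 2.120000)/(-0.607589 - 6.408128)
       = 1.240580
Iteration 3:
  f(1.157197) = -0.607589
  f(1.240580) = -0.331281
  x_4 = 1.240580 - (-0.331281)×(1.240580 - 1.157197)/(-0.331281 - (-0.607589))
       = 1.340552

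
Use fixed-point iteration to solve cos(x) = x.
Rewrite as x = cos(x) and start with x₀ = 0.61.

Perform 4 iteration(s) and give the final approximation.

Equation: cos(x) = x
Fixed-point form: x = cos(x)
x₀ = 0.61

x_1 = g(0.610000) = 0.819648
x_2 = g(0.819648) = 0.682479
x_3 = g(0.682479) = 0.776012
x_4 = g(0.776012) = 0.713713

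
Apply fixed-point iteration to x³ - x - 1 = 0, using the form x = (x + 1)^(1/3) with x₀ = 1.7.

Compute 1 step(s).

Equation: x³ - x - 1 = 0
Fixed-point form: x = (x + 1)^(1/3)
x₀ = 1.7

x_1 = g(1.700000) = 1.392477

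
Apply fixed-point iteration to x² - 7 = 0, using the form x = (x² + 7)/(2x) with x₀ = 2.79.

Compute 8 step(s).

Equation: x² - 7 = 0
Fixed-point form: x = (x² + 7)/(2x)
x₀ = 2.79

x_1 = g(2.790000) = 2.649480
x_2 = g(2.649480) = 2.645754
x_3 = g(2.645754) = 2.645751
x_4 = g(2.645751) = 2.645751
x_5 = g(2.645751) = 2.645751
x_6 = g(2.645751) = 2.645751
x_7 = g(2.645751) = 2.645751
x_8 = g(2.645751) = 2.645751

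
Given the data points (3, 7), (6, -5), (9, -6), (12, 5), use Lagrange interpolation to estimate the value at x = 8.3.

Lagrange interpolation formula:
P(x) = Σ yᵢ × Lᵢ(x)
where Lᵢ(x) = Π_{j≠i} (x - xⱼ)/(xᵢ - xⱼ)

L_0(8.3) = (8.3 - 6)/(3 - 6) × (8.3 - 9)/(3 - 9) × (8.3 - 12)/(3 - 12) = -0.036772
L_1(8.3) = (8.3 - 3)/(6 - 3) × (8.3 - 9)/(6 - 9) × (8.3 - 12)/(6 - 12) = 0.254204
L_2(8.3) = (8.3 - 3)/(9 - 3) × (8.3 - 6)/(9 - 6) × (8.3 - 12)/(9 - 12) = 0.835241
L_3(8.3) = (8.3 - 3)/(12 - 3) × (8.3 - 6)/(12 - 6) × (8.3 - 9)/(12 - 9) = -0.052673

P(8.3) = 7×L_0(8.3) + (-5)×L_1(8.3) + (-6)×L_2(8.3) + 5×L_3(8.3)
P(8.3) = -6.803228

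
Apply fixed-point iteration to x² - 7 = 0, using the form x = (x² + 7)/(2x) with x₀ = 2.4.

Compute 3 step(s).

Equation: x² - 7 = 0
Fixed-point form: x = (x² + 7)/(2x)
x₀ = 2.4

x_1 = g(2.400000) = 2.658333
x_2 = g(2.658333) = 2.645781
x_3 = g(2.645781) = 2.645751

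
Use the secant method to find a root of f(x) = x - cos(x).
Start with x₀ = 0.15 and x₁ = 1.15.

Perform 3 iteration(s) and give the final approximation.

f(x) = x - cos(x)
x₀ = 0.15, x₁ = 1.15

Secant formula: x_{n+1} = x_n - f(x_n)(x_n - x_{n-1})/(f(x_n) - f(x_{n-1}))

Iteration 1:
  f(0.150000) = -0.838771
  f(1.150000) = 0.741513
  x_2 = 1.150000 - 0.741513×(1.150000 - 0.150000)/(0.741513 - (-0.838771))
       = 0.680772
Iteration 2:
  f(1.150000) = 0.741513
  f(0.680772) = -0.096314
  x_3 = 0.680772 - (-0.096314)×(0.680772 - 1.150000)/(-0.096314 - 0.741513)
       = 0.734714
Iteration 3:
  f(0.680772) = -0.096314
  f(0.734714) = -0.007309
  x_4 = 0.734714 - (-0.007309)×(0.734714 - 0.680772)/(-0.007309 - (-0.096314))
       = 0.739143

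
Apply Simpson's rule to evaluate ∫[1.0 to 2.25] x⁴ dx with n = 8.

f(x) = x⁴
a = 1.0, b = 2.25, n = 8
h = (b - a)/n = 0.156250

Simpson's rule: (h/3)[f(x₀) + 4f(x₁) + 2f(x₂) + ... + f(xₙ)]

x_0 = 1.0000, f(x_0) = 1.000000, coefficient = 1
x_1 = 1.1562, f(x_1) = 1.787339, coefficient = 4
x_2 = 1.3125, f(x_2) = 2.967545, coefficient = 2
x_3 = 1.4688, f(x_3) = 4.653626, coefficient = 4
x_4 = 1.6250, f(x_4) = 6.972900, coefficient = 2
x_5 = 1.7812, f(x_5) = 10.066987, coefficient = 4
x_6 = 1.9375, f(x_6) = 14.091812, coefficient = 2
x_7 = 2.0938, f(x_7) = 19.217607, coefficient = 4
x_8 = 2.2500, f(x_8) = 25.628906, coefficient = 1

I ≈ (0.156250/3) × 217.595657 = 11.333107
Exact value: 11.333008
Error: 0.000099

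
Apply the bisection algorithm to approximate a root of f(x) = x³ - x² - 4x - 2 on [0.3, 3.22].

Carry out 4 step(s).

f(x) = x³ - x² - 4x - 2
Initial interval: [0.3, 3.22]

Iteration 1:
  c_1 = (0.300000 + 3.220000)/2 = 1.760000
  f(c_1) = f(1.760000) = -6.685824
  f(a) × f(c) ≥ 0, new interval: [1.760000, 3.220000]
Iteration 2:
  c_2 = (1.760000 + 3.220000)/2 = 2.490000
  f(c_2) = f(2.490000) = -2.721851
  f(a) × f(c) ≥ 0, new interval: [2.490000, 3.220000]
Iteration 3:
  c_3 = (2.490000 + 3.220000)/2 = 2.855000
  f(c_3) = f(2.855000) = 1.700151
  f(a) × f(c) < 0, new interval: [2.490000, 2.855000]
Iteration 4:
  c_4 = (2.490000 + 2.855000)/2 = 2.672500
  f(c_4) = f(2.672500) = -0.744576
  f(a) × f(c) ≥ 0, new interval: [2.672500, 2.855000]

After 4 iteration(s), the approximation is c_4 = 2.672500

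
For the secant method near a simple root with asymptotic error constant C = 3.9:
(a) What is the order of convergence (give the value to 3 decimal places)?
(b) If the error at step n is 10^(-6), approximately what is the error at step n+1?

(a) Secant method has superlinear convergence with order φ = (1+√5)/2 ≈ 1.618.
    This means |e_{n+1}| ≈ C|e_n|^1.618.

(b) With |e_n| = 10^(-6) and C = 3.9:
    |e_{n+1}| ≈ 3.9 × (10^(-6))^1.618 = 3.9 × 10^(-9.71)

(a) ≈ 1.618 (golden ratio); (b) |e_{n+1}| ≈ 7.636e-10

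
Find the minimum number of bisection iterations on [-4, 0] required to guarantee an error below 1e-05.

We need (b-a)/2^n ≤ 1e-05
(0 - (-4))/2^n ≤ 1e-05
4/2^n ≤ 1e-05
2^n ≥ 400000
n ≥ log₂(400000) = 18.61
n ≥ 19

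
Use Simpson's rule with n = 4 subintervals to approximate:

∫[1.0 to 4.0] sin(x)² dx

f(x) = sin(x)²
a = 1.0, b = 4.0, n = 4
h = (b - a)/n = 0.750000

Simpson's rule: (h/3)[f(x₀) + 4f(x₁) + 2f(x₂) + ... + f(xₙ)]

x_0 = 1.0000, f(x_0) = 0.708073, coefficient = 1
x_1 = 1.7500, f(x_1) = 0.968228, coefficient = 4
x_2 = 2.5000, f(x_2) = 0.358169, coefficient = 2
x_3 = 3.2500, f(x_3) = 0.011706, coefficient = 4
x_4 = 4.0000, f(x_4) = 0.572750, coefficient = 1

I ≈ (0.750000/3) × 5.916899 = 1.479225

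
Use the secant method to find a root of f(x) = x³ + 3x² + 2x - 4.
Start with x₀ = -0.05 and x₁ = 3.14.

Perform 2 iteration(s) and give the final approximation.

f(x) = x³ + 3x² + 2x - 4
x₀ = -0.05, x₁ = 3.14

Secant formula: x_{n+1} = x_n - f(x_n)(x_n - x_{n-1})/(f(x_n) - f(x_{n-1}))

Iteration 1:
  f(-0.050000) = -4.092625
  f(3.140000) = 62.817944
  x_2 = 3.140000 - 62.817944×(3.140000 - (-0.050000))/(62.817944 - (-4.092625))
       = 0.145118
Iteration 2:
  f(3.140000) = 62.817944
  f(0.145118) = -3.643529
  x_3 = 0.145118 - (-3.643529)×(0.145118 - 3.140000)/(-3.643529 - 62.817944)
       = 0.309303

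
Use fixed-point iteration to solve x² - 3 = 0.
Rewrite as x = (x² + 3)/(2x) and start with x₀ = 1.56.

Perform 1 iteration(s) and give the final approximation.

Equation: x² - 3 = 0
Fixed-point form: x = (x² + 3)/(2x)
x₀ = 1.56

x_1 = g(1.560000) = 1.741538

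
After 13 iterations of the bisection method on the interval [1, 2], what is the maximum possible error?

Bisection error bound: |error| ≤ (b-a)/2^n
|error| ≤ (2 - 1)/2^13 = 1/2^13
|error| ≤ 0.0001220703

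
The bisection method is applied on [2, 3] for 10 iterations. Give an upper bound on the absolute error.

Bisection error bound: |error| ≤ (b-a)/2^n
|error| ≤ (3 - 2)/2^10 = 1/2^10
|error| ≤ 0.0009765625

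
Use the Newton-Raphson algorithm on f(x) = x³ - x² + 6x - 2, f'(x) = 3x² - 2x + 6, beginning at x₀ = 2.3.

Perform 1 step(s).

f(x) = x³ - x² + 6x - 2
f'(x) = 3x² - 2x + 6
x₀ = 2.3

Newton-Raphson formula: x_{n+1} = x_n - f(x_n)/f'(x_n)

Iteration 1:
  f(2.300000) = 18.677000
  f'(2.300000) = 17.270000
  x_1 = 2.300000 - 18.677000/17.270000 = 1.218529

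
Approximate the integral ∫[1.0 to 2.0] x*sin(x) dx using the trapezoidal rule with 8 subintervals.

f(x) = x*sin(x)
a = 1.0, b = 2.0, n = 8
h = (b - a)/n = 0.125000

Trapezoidal rule: (h/2)[f(x₀) + 2f(x₁) + 2f(x₂) + ... + f(xₙ)]

x_0 = 1.0000, f(x_0) = 0.841471, coefficient = 1
x_1 = 1.1250, f(x_1) = 1.015051, coefficient = 2
x_2 = 1.2500, f(x_2) = 1.186231, coefficient = 2
x_3 = 1.3750, f(x_3) = 1.348728, coefficient = 2
x_4 = 1.5000, f(x_4) = 1.496242, coefficient = 2
x_5 = 1.6250, f(x_5) = 1.622613, coefficient = 2
x_6 = 1.7500, f(x_6) = 1.721975, coefficient = 2
x_7 = 1.8750, f(x_7) = 1.788911, coefficient = 2
x_8 = 2.0000, f(x_8) = 1.818595, coefficient = 1

I ≈ (0.125000/2) × 23.019570 = 1.438723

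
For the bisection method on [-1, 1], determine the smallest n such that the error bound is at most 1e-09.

We need (b-a)/2^n ≤ 1e-09
(1 - (-1))/2^n ≤ 1e-09
2/2^n ≤ 1e-09
2^n ≥ 2000000000
n ≥ log₂(2000000000) = 30.90
n ≥ 31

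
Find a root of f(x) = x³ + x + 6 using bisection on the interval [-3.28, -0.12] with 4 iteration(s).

f(x) = x³ + x + 6
Initial interval: [-3.28, -0.12]

Iteration 1:
  c_1 = (-3.280000 + (-0.120000))/2 = -1.700000
  f(c_1) = f(-1.700000) = -0.613000
  f(a) × f(c) ≥ 0, new interval: [-1.700000, -0.120000]
Iteration 2:
  c_2 = (-1.700000 + (-0.120000))/2 = -0.910000
  f(c_2) = f(-0.910000) = 4.336429
  f(a) × f(c) < 0, new interval: [-1.700000, -0.910000]
Iteration 3:
  c_3 = (-1.700000 + (-0.910000))/2 = -1.305000
  f(c_3) = f(-1.305000) = 2.472552
  f(a) × f(c) < 0, new interval: [-1.700000, -1.305000]
Iteration 4:
  c_4 = (-1.700000 + (-1.305000))/2 = -1.502500
  f(c_4) = f(-1.502500) = 1.105597
  f(a) × f(c) < 0, new interval: [-1.700000, -1.502500]

After 4 iteration(s), the approximation is c_4 = -1.502500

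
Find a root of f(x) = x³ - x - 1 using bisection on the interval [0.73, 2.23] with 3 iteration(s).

f(x) = x³ - x - 1
Initial interval: [0.73, 2.23]

Iteration 1:
  c_1 = (0.730000 + 2.230000)/2 = 1.480000
  f(c_1) = f(1.480000) = 0.761792
  f(a) × f(c) < 0, new interval: [0.730000, 1.480000]
Iteration 2:
  c_2 = (0.730000 + 1.480000)/2 = 1.105000
  f(c_2) = f(1.105000) = -0.755767
  f(a) × f(c) ≥ 0, new interval: [1.105000, 1.480000]
Iteration 3:
  c_3 = (1.105000 + 1.480000)/2 = 1.292500
  f(c_3) = f(1.292500) = -0.133306
  f(a) × f(c) ≥ 0, new interval: [1.292500, 1.480000]

After 3 iteration(s), the approximation is c_3 = 1.292500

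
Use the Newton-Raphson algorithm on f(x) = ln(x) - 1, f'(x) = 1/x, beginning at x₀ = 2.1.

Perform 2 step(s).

f(x) = ln(x) - 1
f'(x) = 1/x
x₀ = 2.1

Newton-Raphson formula: x_{n+1} = x_n - f(x_n)/f'(x_n)

Iteration 1:
  f(2.100000) = -0.258063
  f'(2.100000) = 0.476190
  x_1 = 2.100000 - (-0.258063)/0.476190 = 2.641932
Iteration 2:
  f(2.641932) = -0.028490
  f'(2.641932) = 0.378511
  x_2 = 2.641932 - (-0.028490)/0.378511 = 2.717199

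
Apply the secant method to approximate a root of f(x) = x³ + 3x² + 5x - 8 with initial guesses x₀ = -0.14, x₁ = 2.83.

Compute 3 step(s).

f(x) = x³ + 3x² + 5x - 8
x₀ = -0.14, x₁ = 2.83

Secant formula: x_{n+1} = x_n - f(x_n)(x_n - x_{n-1})/(f(x_n) - f(x_{n-1}))

Iteration 1:
  f(-0.140000) = -8.643944
  f(2.830000) = 52.841887
  x_2 = 2.830000 - 52.841887×(2.830000 - (-0.140000))/(52.841887 - (-8.643944))
       = 0.277535
Iteration 2:
  f(2.830000) = 52.841887
  f(0.277535) = -6.359868
  x_3 = 0.277535 - (-6.359868)×(0.277535 - 2.830000)/(-6.359868 - 52.841887)
       = 0.551739
Iteration 3:
  f(0.277535) = -6.359868
  f(0.551739) = -4.160098
  x_4 = 0.551739 - (-4.160098)×(0.551739 - 0.277535)/(-4.160098 - (-6.359868))
       = 1.070300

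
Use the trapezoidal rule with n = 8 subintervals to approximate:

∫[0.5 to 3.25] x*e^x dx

f(x) = x*e^x
a = 0.5, b = 3.25, n = 8
h = (b - a)/n = 0.343750

Trapezoidal rule: (h/2)[f(x₀) + 2f(x₁) + 2f(x₂) + ... + f(xₙ)]

x_0 = 0.5000, f(x_0) = 0.824361, coefficient = 1
x_1 = 0.8438, f(x_1) = 1.961778, coefficient = 2
x_2 = 1.1875, f(x_2) = 3.893663, coefficient = 2
x_3 = 1.5312, f(x_3) = 7.080428, coefficient = 2
x_4 = 1.8750, f(x_4) = 12.226536, coefficient = 2
x_5 = 2.2188, f(x_5) = 20.403245, coefficient = 2
x_6 = 2.5625, f(x_6) = 33.231006, coefficient = 2
x_7 = 2.9062, f(x_7) = 53.149760, coefficient = 2
x_8 = 3.2500, f(x_8) = 83.818605, coefficient = 1

I ≈ (0.343750/2) × 348.535796 = 59.904590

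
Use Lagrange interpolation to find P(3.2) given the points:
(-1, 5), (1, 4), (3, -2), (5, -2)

Lagrange interpolation formula:
P(x) = Σ yᵢ × Lᵢ(x)
where Lᵢ(x) = Π_{j≠i} (x - xⱼ)/(xᵢ - xⱼ)

L_0(3.2) = (3.2 - 1)/(-1 - 1) × (3.2 - 3)/(-1 - 3) × (3.2 - 5)/(-1 - 5) = 0.016500
L_1(3.2) = (3.2 - (-1))/(1 - (-1)) × (3.2 - 3)/(1 - 3) × (3.2 - 5)/(1 - 5) = -0.094500
L_2(3.2) = (3.2 - (-1))/(3 - (-1)) × (3.2 - 1)/(3 - 1) × (3.2 - 5)/(3 - 5) = 1.039500
L_3(3.2) = (3.2 - (-1))/(5 - (-1)) × (3.2 - 1)/(5 - 1) × (3.2 - 3)/(5 - 3) = 0.038500

P(3.2) = 5×L_0(3.2) + 4×L_1(3.2) + (-2)×L_2(3.2) + (-2)×L_3(3.2)
P(3.2) = -2.451500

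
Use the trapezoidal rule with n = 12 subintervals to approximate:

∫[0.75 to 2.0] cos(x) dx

f(x) = cos(x)
a = 0.75, b = 2.0, n = 12
h = (b - a)/n = 0.104167

Trapezoidal rule: (h/2)[f(x₀) + 2f(x₁) + 2f(x₂) + ... + f(xₙ)]

x_0 = 0.7500, f(x_0) = 0.731689, coefficient = 1
x_1 = 0.8542, f(x_1) = 0.656847, coefficient = 2
x_2 = 0.9583, f(x_2) = 0.574885, coefficient = 2
x_3 = 1.0625, f(x_3) = 0.486690, coefficient = 2
x_4 = 1.1667, f(x_4) = 0.393219, coefficient = 2
x_5 = 1.2708, f(x_5) = 0.295485, coefficient = 2
x_6 = 1.3750, f(x_6) = 0.194548, coefficient = 2
x_7 = 1.4792, f(x_7) = 0.091501, coefficient = 2
x_8 = 1.5833, f(x_8) = -0.012537, coefficient = 2
x_9 = 1.6875, f(x_9) = -0.116439, coefficient = 2
x_10 = 1.7917, f(x_10) = -0.219079, coefficient = 2
x_11 = 1.8958, f(x_11) = -0.319344, coefficient = 2
x_12 = 2.0000, f(x_12) = -0.416147, coefficient = 1

I ≈ (0.104167/2) × 4.367093 = 0.227453
Exact value: 0.227659
Error: 0.000206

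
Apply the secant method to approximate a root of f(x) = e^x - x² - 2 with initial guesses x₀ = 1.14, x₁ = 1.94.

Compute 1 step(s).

f(x) = e^x - x² - 2
x₀ = 1.14, x₁ = 1.94

Secant formula: x_{n+1} = x_n - f(x_n)(x_n - x_{n-1})/(f(x_n) - f(x_{n-1}))

Iteration 1:
  f(1.140000) = -0.172832
  f(1.940000) = 1.195151
  x_2 = 1.940000 - 1.195151×(1.940000 - 1.140000)/(1.195151 - (-0.172832))
       = 1.241072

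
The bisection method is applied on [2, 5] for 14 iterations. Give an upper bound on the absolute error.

Bisection error bound: |error| ≤ (b-a)/2^n
|error| ≤ (5 - 2)/2^14 = 3/2^14
|error| ≤ 0.0001831055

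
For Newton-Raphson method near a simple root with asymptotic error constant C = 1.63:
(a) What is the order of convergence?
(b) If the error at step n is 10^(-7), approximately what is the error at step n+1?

(a) Newton-Raphson has quadratic (order 2) convergence near simple roots.
    This means |e_{n+1}| ≈ C|e_n|².

(b) With |e_n| = 10^(-7) and C = 1.63:
    |e_{n+1}| ≈ 1.63 × (10^(-7))² = 1.63 × 10^(-14)

(a) 2 (quadratic); (b) |e_{n+1}| ≈ 1.630e-14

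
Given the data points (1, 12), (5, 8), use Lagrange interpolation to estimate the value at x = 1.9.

Lagrange interpolation formula:
P(x) = Σ yᵢ × Lᵢ(x)
where Lᵢ(x) = Π_{j≠i} (x - xⱼ)/(xᵢ - xⱼ)

L_0(1.9) = (1.9 - 5)/(1 - 5) = 0.775000
L_1(1.9) = (1.9 - 1)/(5 - 1) = 0.225000

P(1.9) = 12×L_0(1.9) + 8×L_1(1.9)
P(1.9) = 11.100000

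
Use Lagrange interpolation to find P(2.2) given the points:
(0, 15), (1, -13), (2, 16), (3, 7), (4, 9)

Lagrange interpolation formula:
P(x) = Σ yᵢ × Lᵢ(x)
where Lᵢ(x) = Π_{j≠i} (x - xⱼ)/(xᵢ - xⱼ)

L_0(2.2) = (2.2 - 1)/(0 - 1) × (2.2 - 2)/(0 - 2) × (2.2 - 3)/(0 - 3) × (2.2 - 4)/(0 - 4) = 0.014400
L_1(2.2) = (2.2 - 0)/(1 - 0) × (2.2 - 2)/(1 - 2) × (2.2 - 3)/(1 - 3) × (2.2 - 4)/(1 - 4) = -0.105600
L_2(2.2) = (2.2 - 0)/(2 - 0) × (2.2 - 1)/(2 - 1) × (2.2 - 3)/(2 - 3) × (2.2 - 4)/(2 - 4) = 0.950400
L_3(2.2) = (2.2 - 0)/(3 - 0) × (2.2 - 1)/(3 - 1) × (2.2 - 2)/(3 - 2) × (2.2 - 4)/(3 - 4) = 0.158400
L_4(2.2) = (2.2 - 0)/(4 - 0) × (2.2 - 1)/(4 - 1) × (2.2 - 2)/(4 - 2) × (2.2 - 3)/(4 - 3) = -0.017600

P(2.2) = 15×L_0(2.2) + (-13)×L_1(2.2) + 16×L_2(2.2) + 7×L_3(2.2) + 9×L_4(2.2)
P(2.2) = 17.745600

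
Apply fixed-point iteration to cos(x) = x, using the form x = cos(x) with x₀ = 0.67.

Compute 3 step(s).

Equation: cos(x) = x
Fixed-point form: x = cos(x)
x₀ = 0.67

x_1 = g(0.670000) = 0.783822
x_2 = g(0.783822) = 0.708221
x_3 = g(0.708221) = 0.759521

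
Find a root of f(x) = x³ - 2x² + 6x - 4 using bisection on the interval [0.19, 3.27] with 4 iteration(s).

f(x) = x³ - 2x² + 6x - 4
Initial interval: [0.19, 3.27]

Iteration 1:
  c_1 = (0.190000 + 3.270000)/2 = 1.730000
  f(c_1) = f(1.730000) = 5.571917
  f(a) × f(c) < 0, new interval: [0.190000, 1.730000]
Iteration 2:
  c_2 = (0.190000 + 1.730000)/2 = 0.960000
  f(c_2) = f(0.960000) = 0.801536
  f(a) × f(c) < 0, new interval: [0.190000, 0.960000]
Iteration 3:
  c_3 = (0.190000 + 0.960000)/2 = 0.575000
  f(c_3) = f(0.575000) = -1.021141
  f(a) × f(c) ≥ 0, new interval: [0.575000, 0.960000]
Iteration 4:
  c_4 = (0.575000 + 0.960000)/2 = 0.767500
  f(c_4) = f(0.767500) = -0.121012
  f(a) × f(c) ≥ 0, new interval: [0.767500, 0.960000]

After 4 iteration(s), the approximation is c_4 = 0.767500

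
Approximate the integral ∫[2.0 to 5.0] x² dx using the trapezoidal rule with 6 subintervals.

f(x) = x²
a = 2.0, b = 5.0, n = 6
h = (b - a)/n = 0.500000

Trapezoidal rule: (h/2)[f(x₀) + 2f(x₁) + 2f(x₂) + ... + f(xₙ)]

x_0 = 2.0000, f(x_0) = 4.000000, coefficient = 1
x_1 = 2.5000, f(x_1) = 6.250000, coefficient = 2
x_2 = 3.0000, f(x_2) = 9.000000, coefficient = 2
x_3 = 3.5000, f(x_3) = 12.250000, coefficient = 2
x_4 = 4.0000, f(x_4) = 16.000000, coefficient = 2
x_5 = 4.5000, f(x_5) = 20.250000, coefficient = 2
x_6 = 5.0000, f(x_6) = 25.000000, coefficient = 1

I ≈ (0.500000/2) × 156.500000 = 39.125000
Exact value: 39.000000
Error: 0.125000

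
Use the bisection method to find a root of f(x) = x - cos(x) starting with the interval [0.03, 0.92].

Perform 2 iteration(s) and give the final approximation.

f(x) = x - cos(x)
Initial interval: [0.03, 0.92]

Iteration 1:
  c_1 = (0.030000 + 0.920000)/2 = 0.475000
  f(c_1) = f(0.475000) = -0.414293
  f(a) × f(c) ≥ 0, new interval: [0.475000, 0.920000]
Iteration 2:
  c_2 = (0.475000 + 0.920000)/2 = 0.697500
  f(c_2) = f(0.697500) = -0.068950
  f(a) × f(c) ≥ 0, new interval: [0.697500, 0.920000]

After 2 iteration(s), the approximation is c_2 = 0.697500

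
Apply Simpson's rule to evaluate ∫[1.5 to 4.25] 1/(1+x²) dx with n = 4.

f(x) = 1/(1+x²)
a = 1.5, b = 4.25, n = 4
h = (b - a)/n = 0.687500

Simpson's rule: (h/3)[f(x₀) + 4f(x₁) + 2f(x₂) + ... + f(xₙ)]

x_0 = 1.5000, f(x_0) = 0.307692, coefficient = 1
x_1 = 2.1875, f(x_1) = 0.172856, coefficient = 4
x_2 = 2.8750, f(x_2) = 0.107926, coefficient = 2
x_3 = 3.5625, f(x_3) = 0.073039, coefficient = 4
x_4 = 4.2500, f(x_4) = 0.052459, coefficient = 1

I ≈ (0.687500/3) × 1.559582 = 0.357404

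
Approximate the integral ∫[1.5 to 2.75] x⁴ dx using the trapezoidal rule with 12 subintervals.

f(x) = x⁴
a = 1.5, b = 2.75, n = 12
h = (b - a)/n = 0.104167

Trapezoidal rule: (h/2)[f(x₀) + 2f(x₁) + 2f(x₂) + ... + f(xₙ)]

x_0 = 1.5000, f(x_0) = 5.062500, coefficient = 1
x_1 = 1.6042, f(x_1) = 6.622134, coefficient = 2
x_2 = 1.7083, f(x_2) = 8.517075, coefficient = 2
x_3 = 1.8125, f(x_3) = 10.792252, coefficient = 2
x_4 = 1.9167, f(x_4) = 13.495419, coefficient = 2
x_5 = 2.0208, f(x_5) = 16.677156, coefficient = 2
x_6 = 2.1250, f(x_6) = 20.390869, coefficient = 2
x_7 = 2.2292, f(x_7) = 24.692790, coefficient = 2
x_8 = 2.3333, f(x_8) = 29.641975, coefficient = 2
x_9 = 2.4375, f(x_9) = 35.300308, coefficient = 2
x_10 = 2.5417, f(x_10) = 41.732497, coefficient = 2
x_11 = 2.6458, f(x_11) = 49.006077, coefficient = 2
x_12 = 2.7500, f(x_12) = 57.191406, coefficient = 1

I ≈ (0.104167/2) × 575.991008 = 29.999532
Exact value: 29.936523
Error: 0.063008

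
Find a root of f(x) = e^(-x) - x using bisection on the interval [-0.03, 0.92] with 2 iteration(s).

f(x) = e^(-x) - x
Initial interval: [-0.03, 0.92]

Iteration 1:
  c_1 = (-0.030000 + 0.920000)/2 = 0.445000
  f(c_1) = f(0.445000) = 0.195824
  f(a) × f(c) ≥ 0, new interval: [0.445000, 0.920000]
Iteration 2:
  c_2 = (0.445000 + 0.920000)/2 = 0.682500
  f(c_2) = f(0.682500) = -0.177148
  f(a) × f(c) < 0, new interval: [0.445000, 0.682500]

After 2 iteration(s), the approximation is c_2 = 0.682500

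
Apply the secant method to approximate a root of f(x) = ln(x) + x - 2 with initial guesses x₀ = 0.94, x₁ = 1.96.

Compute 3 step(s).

f(x) = ln(x) + x - 2
x₀ = 0.94, x₁ = 1.96

Secant formula: x_{n+1} = x_n - f(x_n)(x_n - x_{n-1})/(f(x_n) - f(x_{n-1}))

Iteration 1:
  f(0.940000) = -1.121875
  f(1.960000) = 0.632944
  x_2 = 1.960000 - 0.632944×(1.960000 - 0.940000)/(0.632944 - (-1.121875))
       = 1.592097
Iteration 2:
  f(1.960000) = 0.632944
  f(1.592097) = 0.057149
  x_3 = 1.592097 - 0.057149×(1.592097 - 1.960000)/(0.057149 - 0.632944)
       = 1.555582
Iteration 3:
  f(1.592097) = 0.057149
  f(1.555582) = -0.002569
  x_4 = 1.555582 - (-0.002569)×(1.555582 - 1.592097)/(-0.002569 - 0.057149)
       = 1.557152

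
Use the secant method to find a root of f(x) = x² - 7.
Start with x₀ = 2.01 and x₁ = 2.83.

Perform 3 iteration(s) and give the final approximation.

f(x) = x² - 7
x₀ = 2.01, x₁ = 2.83

Secant formula: x_{n+1} = x_n - f(x_n)(x_n - x_{n-1})/(f(x_n) - f(x_{n-1}))

Iteration 1:
  f(2.010000) = -2.959900
  f(2.830000) = 1.008900
  x_2 = 2.830000 - 1.008900×(2.830000 - 2.010000)/(1.008900 - (-2.959900))
       = 2.621550
Iteration 2:
  f(2.830000) = 1.008900
  f(2.621550) = -0.127478
  x_3 = 2.621550 - (-0.127478)×(2.621550 - 2.830000)/(-0.127478 - 1.008900)
       = 2.644933
Iteration 3:
  f(2.621550) = -0.127478
  f(2.644933) = -0.004328
  x_4 = 2.644933 - (-0.004328)×(2.644933 - 2.621550)/(-0.004328 - (-0.127478))
       = 2.645755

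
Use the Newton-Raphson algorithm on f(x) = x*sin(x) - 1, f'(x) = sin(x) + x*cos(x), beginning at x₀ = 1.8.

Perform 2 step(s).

f(x) = x*sin(x) - 1
f'(x) = sin(x) + x*cos(x)
x₀ = 1.8

Newton-Raphson formula: x_{n+1} = x_n - f(x_n)/f'(x_n)

Iteration 1:
  f(1.800000) = 0.752926
  f'(1.800000) = 0.564884
  x_1 = 1.800000 - 0.752926/0.564884 = 0.467114
Iteration 2:
  f(0.467114) = -0.789653
  f'(0.467114) = 0.867384
  x_2 = 0.467114 - (-0.789653)/0.867384 = 1.377499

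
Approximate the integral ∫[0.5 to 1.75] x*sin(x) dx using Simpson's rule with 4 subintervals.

f(x) = x*sin(x)
a = 0.5, b = 1.75, n = 4
h = (b - a)/n = 0.312500

Simpson's rule: (h/3)[f(x₀) + 4f(x₁) + 2f(x₂) + ... + f(xₙ)]

x_0 = 0.5000, f(x_0) = 0.239713, coefficient = 1
x_1 = 0.8125, f(x_1) = 0.589882, coefficient = 4
x_2 = 1.1250, f(x_2) = 1.015051, coefficient = 2
x_3 = 1.4375, f(x_3) = 1.424748, coefficient = 4
x_4 = 1.7500, f(x_4) = 1.721975, coefficient = 1

I ≈ (0.312500/3) × 12.050311 = 1.255241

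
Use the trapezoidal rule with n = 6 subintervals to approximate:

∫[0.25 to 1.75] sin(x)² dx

f(x) = sin(x)²
a = 0.25, b = 1.75, n = 6
h = (b - a)/n = 0.250000

Trapezoidal rule: (h/2)[f(x₀) + 2f(x₁) + 2f(x₂) + ... + f(xₙ)]

x_0 = 0.2500, f(x_0) = 0.061209, coefficient = 1
x_1 = 0.5000, f(x_1) = 0.229849, coefficient = 2
x_2 = 0.7500, f(x_2) = 0.464631, coefficient = 2
x_3 = 1.0000, f(x_3) = 0.708073, coefficient = 2
x_4 = 1.2500, f(x_4) = 0.900572, coefficient = 2
x_5 = 1.5000, f(x_5) = 0.994996, coefficient = 2
x_6 = 1.7500, f(x_6) = 0.968228, coefficient = 1

I ≈ (0.250000/2) × 7.625681 = 0.953210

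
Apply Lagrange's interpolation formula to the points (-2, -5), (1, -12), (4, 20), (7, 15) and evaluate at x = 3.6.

Lagrange interpolation formula:
P(x) = Σ yᵢ × Lᵢ(x)
where Lᵢ(x) = Π_{j≠i} (x - xⱼ)/(xᵢ - xⱼ)

L_0(3.6) = (3.6 - 1)/(-2 - 1) × (3.6 - 4)/(-2 - 4) × (3.6 - 7)/(-2 - 7) = -0.021827
L_1(3.6) = (3.6 - (-2))/(1 - (-2)) × (3.6 - 4)/(1 - 4) × (3.6 - 7)/(1 - 7) = 0.141037
L_2(3.6) = (3.6 - (-2))/(4 - (-2)) × (3.6 - 1)/(4 - 1) × (3.6 - 7)/(4 - 7) = 0.916741
L_3(3.6) = (3.6 - (-2))/(7 - (-2)) × (3.6 - 1)/(7 - 1) × (3.6 - 4)/(7 - 4) = -0.035951

P(3.6) = (-5)×L_0(3.6) + (-12)×L_1(3.6) + 20×L_2(3.6) + 15×L_3(3.6)
P(3.6) = 16.212247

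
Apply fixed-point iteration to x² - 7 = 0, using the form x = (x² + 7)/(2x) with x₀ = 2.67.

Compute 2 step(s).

Equation: x² - 7 = 0
Fixed-point form: x = (x² + 7)/(2x)
x₀ = 2.67

x_1 = g(2.670000) = 2.645861
x_2 = g(2.645861) = 2.645751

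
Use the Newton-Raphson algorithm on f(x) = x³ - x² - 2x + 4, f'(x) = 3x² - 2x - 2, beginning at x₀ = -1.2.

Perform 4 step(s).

f(x) = x³ - x² - 2x + 4
f'(x) = 3x² - 2x - 2
x₀ = -1.2

Newton-Raphson formula: x_{n+1} = x_n - f(x_n)/f'(x_n)

Iteration 1:
  f(-1.200000) = 3.232000
  f'(-1.200000) = 4.720000
  x_1 = -1.200000 - 3.232000/4.720000 = -1.884746
Iteration 2:
  f(-1.884746) = -2.477894
  f'(-1.884746) = 12.426291
  x_2 = -1.884746 - (-2.477894)/12.426291 = -1.685338
Iteration 3:
  f(-1.685338) = -0.256665
  f'(-1.685338) = 9.891773
  x_3 = -1.685338 - (-0.256665)/9.891773 = -1.659391
Iteration 4:
  f(-1.659391) = -0.004060
  f'(-1.659391) = 9.579517
  x_4 = -1.659391 - (-0.004060)/9.579517 = -1.658967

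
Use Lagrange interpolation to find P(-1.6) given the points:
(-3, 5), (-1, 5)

Lagrange interpolation formula:
P(x) = Σ yᵢ × Lᵢ(x)
where Lᵢ(x) = Π_{j≠i} (x - xⱼ)/(xᵢ - xⱼ)

L_0(-1.6) = (-1.6 - (-1))/(-3 - (-1)) = 0.300000
L_1(-1.6) = (-1.6 - (-3))/(-1 - (-3)) = 0.700000

P(-1.6) = 5×L_0(-1.6) + 5×L_1(-1.6)
P(-1.6) = 5.000000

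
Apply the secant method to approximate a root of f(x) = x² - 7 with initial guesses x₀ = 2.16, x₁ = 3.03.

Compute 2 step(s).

f(x) = x² - 7
x₀ = 2.16, x₁ = 3.03

Secant formula: x_{n+1} = x_n - f(x_n)(x_n - x_{n-1})/(f(x_n) - f(x_{n-1}))

Iteration 1:
  f(2.160000) = -2.334400
  f(3.030000) = 2.180900
  x_2 = 3.030000 - 2.180900×(3.030000 - 2.160000)/(2.180900 - (-2.334400))
       = 2.609788
Iteration 2:
  f(3.030000) = 2.180900
  f(2.609788) = -0.189006
  x_3 = 2.609788 - (-0.189006)×(2.609788 - 3.030000)/(-0.189006 - 2.180900)
       = 2.643301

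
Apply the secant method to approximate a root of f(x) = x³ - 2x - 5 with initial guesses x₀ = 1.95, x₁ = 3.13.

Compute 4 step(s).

f(x) = x³ - 2x - 5
x₀ = 1.95, x₁ = 3.13

Secant formula: x_{n+1} = x_n - f(x_n)(x_n - x_{n-1})/(f(x_n) - f(x_{n-1}))

Iteration 1:
  f(1.950000) = -1.485125
  f(3.130000) = 19.404297
  x_2 = 3.130000 - 19.404297×(3.130000 - 1.950000)/(19.404297 - (-1.485125))
       = 2.033892
Iteration 2:
  f(3.130000) = 19.404297
  f(2.033892) = -0.654153
  x_3 = 2.033892 - (-0.654153)×(2.033892 - 3.130000)/(-0.654153 - 19.404297)
       = 2.069638
Iteration 3:
  f(2.033892) = -0.654153
  f(2.069638) = -0.274183
  x_4 = 2.069638 - (-0.274183)×(2.069638 - 2.033892)/(-0.274183 - (-0.654153))
       = 2.095433
Iteration 4:
  f(2.069638) = -0.274183
  f(2.095433) = 0.009840
  x_5 = 2.095433 - 0.009840×(2.095433 - 2.069638)/(0.009840 - (-0.274183))
       = 2.094539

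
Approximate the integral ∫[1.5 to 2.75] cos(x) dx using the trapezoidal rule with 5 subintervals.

f(x) = cos(x)
a = 1.5, b = 2.75, n = 5
h = (b - a)/n = 0.250000

Trapezoidal rule: (h/2)[f(x₀) + 2f(x₁) + 2f(x₂) + ... + f(xₙ)]

x_0 = 1.5000, f(x_0) = 0.070737, coefficient = 1
x_1 = 1.7500, f(x_1) = -0.178246, coefficient = 2
x_2 = 2.0000, f(x_2) = -0.416147, coefficient = 2
x_3 = 2.2500, f(x_3) = -0.628174, coefficient = 2
x_4 = 2.5000, f(x_4) = -0.801144, coefficient = 2
x_5 = 2.7500, f(x_5) = -0.924302, coefficient = 1

I ≈ (0.250000/2) × -4.900985 = -0.612623
Exact value: -0.615834
Error: 0.003211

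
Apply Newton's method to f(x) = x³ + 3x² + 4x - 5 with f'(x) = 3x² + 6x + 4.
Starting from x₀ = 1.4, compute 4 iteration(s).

f(x) = x³ + 3x² + 4x - 5
f'(x) = 3x² + 6x + 4
x₀ = 1.4

Newton-Raphson formula: x_{n+1} = x_n - f(x_n)/f'(x_n)

Iteration 1:
  f(1.400000) = 9.224000
  f'(1.400000) = 18.280000
  x_1 = 1.400000 - 9.224000/18.280000 = 0.895405
Iteration 2:
  f(0.895405) = 1.704759
  f'(0.895405) = 11.777678
  x_2 = 0.895405 - 1.704759/11.777678 = 0.750660
Iteration 3:
  f(0.750660) = 0.116100
  f'(0.750660) = 10.194430
  x_3 = 0.750660 - 0.116100/10.194430 = 0.739271
Iteration 4:
  f(0.739271) = 0.000680
  f'(0.739271) = 10.075194
  x_4 = 0.739271 - 0.000680/10.075194 = 0.739204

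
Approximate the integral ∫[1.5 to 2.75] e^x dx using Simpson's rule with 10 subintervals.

f(x) = e^x
a = 1.5, b = 2.75, n = 10
h = (b - a)/n = 0.125000

Simpson's rule: (h/3)[f(x₀) + 4f(x₁) + 2f(x₂) + ... + f(xₙ)]

x_0 = 1.5000, f(x_0) = 4.481689, coefficient = 1
x_1 = 1.6250, f(x_1) = 5.078419, coefficient = 4
x_2 = 1.7500, f(x_2) = 5.754603, coefficient = 2
x_3 = 1.8750, f(x_3) = 6.520819, coefficient = 4
x_4 = 2.0000, f(x_4) = 7.389056, coefficient = 2
x_5 = 2.1250, f(x_5) = 8.372897, coefficient = 4
x_6 = 2.2500, f(x_6) = 9.487736, coefficient = 2
x_7 = 2.3750, f(x_7) = 10.751013, coefficient = 4
x_8 = 2.5000, f(x_8) = 12.182494, coefficient = 2
x_9 = 2.6250, f(x_9) = 13.804574, coefficient = 4
x_10 = 2.7500, f(x_10) = 15.642632, coefficient = 1

I ≈ (0.125000/3) × 267.862990 = 11.160958
Exact value: 11.160943
Error: 0.000015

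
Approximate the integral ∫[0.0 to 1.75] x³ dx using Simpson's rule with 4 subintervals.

f(x) = x³
a = 0.0, b = 1.75, n = 4
h = (b - a)/n = 0.437500

Simpson's rule: (h/3)[f(x₀) + 4f(x₁) + 2f(x₂) + ... + f(xₙ)]

x_0 = 0.0000, f(x_0) = 0.000000, coefficient = 1
x_1 = 0.4375, f(x_1) = 0.083740, coefficient = 4
x_2 = 0.8750, f(x_2) = 0.669922, coefficient = 2
x_3 = 1.3125, f(x_3) = 2.260986, coefficient = 4
x_4 = 1.7500, f(x_4) = 5.359375, coefficient = 1

I ≈ (0.437500/3) × 16.078125 = 2.344727
Exact value: 2.344727
Error: 0.000000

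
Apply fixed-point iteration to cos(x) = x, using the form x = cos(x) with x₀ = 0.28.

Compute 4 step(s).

Equation: cos(x) = x
Fixed-point form: x = cos(x)
x₀ = 0.28

x_1 = g(0.280000) = 0.961055
x_2 = g(0.961055) = 0.572655
x_3 = g(0.572655) = 0.840465
x_4 = g(0.840465) = 0.667116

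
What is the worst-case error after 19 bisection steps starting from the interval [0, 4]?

Bisection error bound: |error| ≤ (b-a)/2^n
|error| ≤ (4 - 0)/2^19 = 4/2^19
|error| ≤ 0.0000076294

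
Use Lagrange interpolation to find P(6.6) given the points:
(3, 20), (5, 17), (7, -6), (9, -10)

Lagrange interpolation formula:
P(x) = Σ yᵢ × Lᵢ(x)
where Lᵢ(x) = Π_{j≠i} (x - xⱼ)/(xᵢ - xⱼ)

L_0(6.6) = (6.6 - 5)/(3 - 5) × (6.6 - 7)/(3 - 7) × (6.6 - 9)/(3 - 9) = -0.032000
L_1(6.6) = (6.6 - 3)/(5 - 3) × (6.6 - 7)/(5 - 7) × (6.6 - 9)/(5 - 9) = 0.216000
L_2(6.6) = (6.6 - 3)/(7 - 3) × (6.6 - 5)/(7 - 5) × (6.6 - 9)/(7 - 9) = 0.864000
L_3(6.6) = (6.6 - 3)/(9 - 3) × (6.6 - 5)/(9 - 5) × (6.6 - 7)/(9 - 7) = -0.048000

P(6.6) = 20×L_0(6.6) + 17×L_1(6.6) + (-6)×L_2(6.6) + (-10)×L_3(6.6)
P(6.6) = -1.672000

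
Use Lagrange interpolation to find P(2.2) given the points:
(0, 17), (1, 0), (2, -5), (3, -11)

Lagrange interpolation formula:
P(x) = Σ yᵢ × Lᵢ(x)
where Lᵢ(x) = Π_{j≠i} (x - xⱼ)/(xᵢ - xⱼ)

L_0(2.2) = (2.2 - 1)/(0 - 1) × (2.2 - 2)/(0 - 2) × (2.2 - 3)/(0 - 3) = 0.032000
L_1(2.2) = (2.2 - 0)/(1 - 0) × (2.2 - 2)/(1 - 2) × (2.2 - 3)/(1 - 3) = -0.176000
L_2(2.2) = (2.2 - 0)/(2 - 0) × (2.2 - 1)/(2 - 1) × (2.2 - 3)/(2 - 3) = 1.056000
L_3(2.2) = (2.2 - 0)/(3 - 0) × (2.2 - 1)/(3 - 1) × (2.2 - 2)/(3 - 2) = 0.088000

P(2.2) = 17×L_0(2.2) + 0×L_1(2.2) + (-5)×L_2(2.2) + (-11)×L_3(2.2)
P(2.2) = -5.704000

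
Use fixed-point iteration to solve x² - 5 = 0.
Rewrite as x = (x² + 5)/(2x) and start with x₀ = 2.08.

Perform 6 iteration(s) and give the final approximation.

Equation: x² - 5 = 0
Fixed-point form: x = (x² + 5)/(2x)
x₀ = 2.08

x_1 = g(2.080000) = 2.241923
x_2 = g(2.241923) = 2.236076
x_3 = g(2.236076) = 2.236068
x_4 = g(2.236068) = 2.236068
x_5 = g(2.236068) = 2.236068
x_6 = g(2.236068) = 2.236068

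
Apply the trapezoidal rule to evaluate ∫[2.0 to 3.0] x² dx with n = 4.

f(x) = x²
a = 2.0, b = 3.0, n = 4
h = (b - a)/n = 0.250000

Trapezoidal rule: (h/2)[f(x₀) + 2f(x₁) + 2f(x₂) + ... + f(xₙ)]

x_0 = 2.0000, f(x_0) = 4.000000, coefficient = 1
x_1 = 2.2500, f(x_1) = 5.062500, coefficient = 2
x_2 = 2.5000, f(x_2) = 6.250000, coefficient = 2
x_3 = 2.7500, f(x_3) = 7.562500, coefficient = 2
x_4 = 3.0000, f(x_4) = 9.000000, coefficient = 1

I ≈ (0.250000/2) × 50.750000 = 6.343750
Exact value: 6.333333
Error: 0.010417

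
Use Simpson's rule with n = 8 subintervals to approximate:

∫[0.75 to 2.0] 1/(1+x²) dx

f(x) = 1/(1+x²)
a = 0.75, b = 2.0, n = 8
h = (b - a)/n = 0.156250

Simpson's rule: (h/3)[f(x₀) + 4f(x₁) + 2f(x₂) + ... + f(xₙ)]

x_0 = 0.7500, f(x_0) = 0.640000, coefficient = 1
x_1 = 0.9062, f(x_1) = 0.549062, coefficient = 4
x_2 = 1.0625, f(x_2) = 0.469725, coefficient = 2
x_3 = 1.2188, f(x_3) = 0.402358, coefficient = 4
x_4 = 1.3750, f(x_4) = 0.345946, coefficient = 2
x_5 = 1.5312, f(x_5) = 0.298978, coefficient = 4
x_6 = 1.6875, f(x_6) = 0.259898, coefficient = 2
x_7 = 1.8438, f(x_7) = 0.227303, coefficient = 4
x_8 = 2.0000, f(x_8) = 0.200000, coefficient = 1

I ≈ (0.156250/3) × 8.901940 = 0.463643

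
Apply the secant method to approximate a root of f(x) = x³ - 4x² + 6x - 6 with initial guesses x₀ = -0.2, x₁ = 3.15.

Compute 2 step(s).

f(x) = x³ - 4x² + 6x - 6
x₀ = -0.2, x₁ = 3.15

Secant formula: x_{n+1} = x_n - f(x_n)(x_n - x_{n-1})/(f(x_n) - f(x_{n-1}))

Iteration 1:
  f(-0.200000) = -7.368000
  f(3.150000) = 4.465875
  x_2 = 3.150000 - 4.465875×(3.150000 - (-0.200000))/(4.465875 - (-7.368000))
       = 1.885775
Iteration 2:
  f(3.150000) = 4.465875
  f(1.885775) = -2.203846
  x_3 = 1.885775 - (-2.203846)×(1.885775 - 3.150000)/(-2.203846 - 4.465875)
       = 2.303507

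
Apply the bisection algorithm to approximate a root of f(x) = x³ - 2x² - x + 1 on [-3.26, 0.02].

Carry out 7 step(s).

f(x) = x³ - 2x² - x + 1
Initial interval: [-3.26, 0.02]

Iteration 1:
  c_1 = (-3.260000 + 0.020000)/2 = -1.620000
  f(c_1) = f(-1.620000) = -6.880328
  f(a) × f(c) ≥ 0, new interval: [-1.620000, 0.020000]
Iteration 2:
  c_2 = (-1.620000 + 0.020000)/2 = -0.800000
  f(c_2) = f(-0.800000) = 0.008000
  f(a) × f(c) < 0, new interval: [-1.620000, -0.800000]
Iteration 3:
  c_3 = (-1.620000 + (-0.800000))/2 = -1.210000
  f(c_3) = f(-1.210000) = -2.489761
  f(a) × f(c) ≥ 0, new interval: [-1.210000, -0.800000]
Iteration 4:
  c_4 = (-1.210000 + (-0.800000))/2 = -1.005000
  f(c_4) = f(-1.005000) = -1.030125
  f(a) × f(c) ≥ 0, new interval: [-1.005000, -0.800000]
Iteration 5:
  c_5 = (-1.005000 + (-0.800000))/2 = -0.902500
  f(c_5) = f(-0.902500) = -0.461604
  f(a) × f(c) ≥ 0, new interval: [-0.902500, -0.800000]
Iteration 6:
  c_6 = (-0.902500 + (-0.800000))/2 = -0.851250
  f(c_6) = f(-0.851250) = -0.214841
  f(a) × f(c) ≥ 0, new interval: [-0.851250, -0.800000]
Iteration 7:
  c_7 = (-0.851250 + (-0.800000))/2 = -0.825625
  f(c_7) = f(-0.825625) = -0.100481
  f(a) × f(c) ≥ 0, new interval: [-0.825625, -0.800000]

After 7 iteration(s), the approximation is c_7 = -0.825625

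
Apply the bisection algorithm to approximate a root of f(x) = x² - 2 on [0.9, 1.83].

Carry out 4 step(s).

f(x) = x² - 2
Initial interval: [0.9, 1.83]

Iteration 1:
  c_1 = (0.900000 + 1.830000)/2 = 1.365000
  f(c_1) = f(1.365000) = -0.136775
  f(a) × f(c) ≥ 0, new interval: [1.365000, 1.830000]
Iteration 2:
  c_2 = (1.365000 + 1.830000)/2 = 1.597500
  f(c_2) = f(1.597500) = 0.552006
  f(a) × f(c) < 0, new interval: [1.365000, 1.597500]
Iteration 3:
  c_3 = (1.365000 + 1.597500)/2 = 1.481250
  f(c_3) = f(1.481250) = 0.194102
  f(a) × f(c) < 0, new interval: [1.365000, 1.481250]
Iteration 4:
  c_4 = (1.365000 + 1.481250)/2 = 1.423125
  f(c_4) = f(1.423125) = 0.025285
  f(a) × f(c) < 0, new interval: [1.365000, 1.423125]

After 4 iteration(s), the approximation is c_4 = 1.423125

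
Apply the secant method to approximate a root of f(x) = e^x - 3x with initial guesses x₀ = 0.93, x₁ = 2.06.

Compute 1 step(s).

f(x) = e^x - 3x
x₀ = 0.93, x₁ = 2.06

Secant formula: x_{n+1} = x_n - f(x_n)(x_n - x_{n-1})/(f(x_n) - f(x_{n-1}))

Iteration 1:
  f(0.930000) = -0.255491
  f(2.060000) = 1.665970
  x_2 = 2.060000 - 1.665970×(2.060000 - 0.930000)/(1.665970 - (-0.255491))
       = 1.080253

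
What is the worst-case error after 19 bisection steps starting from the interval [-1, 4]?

Bisection error bound: |error| ≤ (b-a)/2^n
|error| ≤ (4 - (-1))/2^19 = 5/2^19
|error| ≤ 0.0000095367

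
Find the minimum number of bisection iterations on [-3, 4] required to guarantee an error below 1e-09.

We need (b-a)/2^n ≤ 1e-09
(4 - (-3))/2^n ≤ 1e-09
7/2^n ≤ 1e-09
2^n ≥ 7000000000
n ≥ log₂(7000000000) = 32.70
n ≥ 33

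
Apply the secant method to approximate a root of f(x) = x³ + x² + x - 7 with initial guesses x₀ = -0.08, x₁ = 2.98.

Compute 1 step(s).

f(x) = x³ + x² + x - 7
x₀ = -0.08, x₁ = 2.98

Secant formula: x_{n+1} = x_n - f(x_n)(x_n - x_{n-1})/(f(x_n) - f(x_{n-1}))

Iteration 1:
  f(-0.080000) = -7.074112
  f(2.980000) = 31.323992
  x_2 = 2.980000 - 31.323992×(2.980000 - (-0.080000))/(31.323992 - (-7.074112))
       = 0.483746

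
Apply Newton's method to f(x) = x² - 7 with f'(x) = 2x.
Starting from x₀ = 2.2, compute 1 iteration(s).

f(x) = x² - 7
f'(x) = 2x
x₀ = 2.2

Newton-Raphson formula: x_{n+1} = x_n - f(x_n)/f'(x_n)

Iteration 1:
  f(2.200000) = -2.160000
  f'(2.200000) = 4.400000
  x_1 = 2.200000 - (-2.160000)/4.400000 = 2.690909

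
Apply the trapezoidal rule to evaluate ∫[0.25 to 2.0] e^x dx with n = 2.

f(x) = e^x
a = 0.25, b = 2.0, n = 2
h = (b - a)/n = 0.875000

Trapezoidal rule: (h/2)[f(x₀) + 2f(x₁) + 2f(x₂) + ... + f(xₙ)]

x_0 = 0.2500, f(x_0) = 1.284025, coefficient = 1
x_1 = 1.1250, f(x_1) = 3.080217, coefficient = 2
x_2 = 2.0000, f(x_2) = 7.389056, coefficient = 1

I ≈ (0.875000/2) × 14.833515 = 6.489663
Exact value: 6.105031
Error: 0.384632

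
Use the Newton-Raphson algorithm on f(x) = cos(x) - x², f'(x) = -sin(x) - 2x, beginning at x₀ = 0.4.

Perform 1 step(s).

f(x) = cos(x) - x²
f'(x) = -sin(x) - 2x
x₀ = 0.4

Newton-Raphson formula: x_{n+1} = x_n - f(x_n)/f'(x_n)

Iteration 1:
  f(0.400000) = 0.761061
  f'(0.400000) = -1.189418
  x_1 = 0.400000 - 0.761061/(-1.189418) = 1.039860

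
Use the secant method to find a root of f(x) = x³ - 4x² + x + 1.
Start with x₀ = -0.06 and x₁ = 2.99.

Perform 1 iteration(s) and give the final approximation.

f(x) = x³ - 4x² + x + 1
x₀ = -0.06, x₁ = 2.99

Secant formula: x_{n+1} = x_n - f(x_n)(x_n - x_{n-1})/(f(x_n) - f(x_{n-1}))

Iteration 1:
  f(-0.060000) = 0.925384
  f(2.990000) = -5.039501
  x_2 = 2.990000 - (-5.039501)×(2.990000 - (-0.060000))/(-5.039501 - 0.925384)
       = 0.413173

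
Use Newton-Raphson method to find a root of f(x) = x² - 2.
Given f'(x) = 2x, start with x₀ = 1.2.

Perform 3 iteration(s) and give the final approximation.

f(x) = x² - 2
f'(x) = 2x
x₀ = 1.2

Newton-Raphson formula: x_{n+1} = x_n - f(x_n)/f'(x_n)

Iteration 1:
  f(1.200000) = -0.560000
  f'(1.200000) = 2.400000
  x_1 = 1.200000 - (-0.560000)/2.400000 = 1.433333
Iteration 2:
  f(1.433333) = 0.054444
  f'(1.433333) = 2.866667
  x_2 = 1.433333 - 0.054444/2.866667 = 1.414341
Iteration 3:
  f(1.414341) = 0.000361
  f'(1.414341) = 2.828682
  x_3 = 1.414341 - 0.000361/2.828682 = 1.414214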